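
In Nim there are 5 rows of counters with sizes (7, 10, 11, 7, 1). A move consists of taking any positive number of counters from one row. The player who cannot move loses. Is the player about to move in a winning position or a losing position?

Losing position

Write each in binary and XOR column by column:
  0111  (7)
  1010  (10)
  1011  (11)
  0111  (7)
  0001  (1)
  ----
  0000  (0)
The nim-sum is 0, so this is a P-position: the player to move is in a losing position under optimal play.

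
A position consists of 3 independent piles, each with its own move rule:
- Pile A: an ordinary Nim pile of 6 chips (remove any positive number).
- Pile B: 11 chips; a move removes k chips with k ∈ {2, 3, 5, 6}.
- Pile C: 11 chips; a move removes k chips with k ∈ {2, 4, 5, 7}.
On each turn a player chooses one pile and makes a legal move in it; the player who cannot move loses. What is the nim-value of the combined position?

Pile A is a plain Nim pile of size 6, so its Grundy value is 6.
Grundy values for pile B (subtraction set {2, 3, 5, 6}):
g(0) = mex{} = 0
g(1) = mex{} = 0
g(2) = mex{0} = 1
g(3) = mex{0} = 1
g(4) = mex{0,1} = 2
g(5) = mex{0,1} = 2
g(6) = mex{0,1,2} = 3
g(7) = mex{0,1,2} = 3
g(8) = mex{1,2,3} = 0
g(9) = mex{1,2,3} = 0
g(10) = mex{0,2,3} = 1
g(11) = mex{0,2,3} = 1
So g(11) = 1.
Build the Grundy sequence for pile C with g(k) = mex{g(k−s) : s ∈ {2, 4, 5, 7}, s ≤ k}:
k:     0  1  2  3  4  5  6  7  8  9 10 11
g(k):  0  0  1  1  2  2  3  3  4  0  0  1
So g(11) = 1.
By the Sprague-Grundy theorem, the Grundy value of a sum of independent games is the XOR of the component values.
Combined value = 6 ⊕ 1 ⊕ 1 = 6.

6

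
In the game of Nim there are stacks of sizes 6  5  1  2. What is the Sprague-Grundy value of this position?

0

Nim-sum: 6 XOR 5 XOR 1 XOR 2 = 0.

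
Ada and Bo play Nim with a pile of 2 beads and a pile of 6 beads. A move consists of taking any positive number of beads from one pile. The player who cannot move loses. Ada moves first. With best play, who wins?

Compute the nim-sum pairwise:
2 XOR 6 = 4
The nim-sum is 4 ≠ 0, so this is an N-position: the player to move can win; Ada has a winning move.

Ada wins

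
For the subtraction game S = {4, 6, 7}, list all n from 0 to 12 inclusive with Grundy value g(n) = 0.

0, 1, 2, 3, 11, 12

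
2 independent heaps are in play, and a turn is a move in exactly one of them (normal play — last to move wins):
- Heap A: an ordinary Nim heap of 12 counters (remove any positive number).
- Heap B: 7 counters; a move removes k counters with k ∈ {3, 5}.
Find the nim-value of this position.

14

Heap A is a plain Nim heap of size 12, so its Grundy value is 12.
Build the Grundy sequence for heap B with g(k) = mex{g(k−s) : s ∈ {3, 5}, s ≤ k}:
g(0) = mex{} = 0
g(1) = mex{} = 0
g(2) = mex{} = 0
g(3) = mex{0} = 1
g(4) = mex{0} = 1
g(5) = mex{0} = 1
g(6) = mex{0,1} = 2
g(7) = mex{0,1} = 2
So g(7) = 2.
The value of a disjunctive sum is the nim-sum of the parts.
Combined value = 12 XOR 2 = 14.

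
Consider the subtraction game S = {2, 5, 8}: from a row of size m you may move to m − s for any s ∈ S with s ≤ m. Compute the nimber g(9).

1

Compute g(0), g(1), … for moves {2, 5, 8}:
k:     0  1  2  3  4  5  6  7  8  9
g(k):  0  0  1  1  0  2  1  0  2  1
So g(9) = 1.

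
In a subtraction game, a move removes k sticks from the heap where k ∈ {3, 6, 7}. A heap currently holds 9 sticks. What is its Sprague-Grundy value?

3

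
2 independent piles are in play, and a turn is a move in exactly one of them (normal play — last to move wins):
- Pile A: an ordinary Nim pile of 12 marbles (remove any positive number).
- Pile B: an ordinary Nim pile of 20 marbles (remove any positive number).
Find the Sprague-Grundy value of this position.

24

Pile A is a plain Nim pile of size 12, so its Grundy value is 12.
Pile B is a plain Nim pile of size 20, so its Grundy value is 20.
By the Sprague-Grundy theorem, the Grundy value of a sum of independent games is the XOR of the component values.
Combined value = 12 ⊕ 20 = 24.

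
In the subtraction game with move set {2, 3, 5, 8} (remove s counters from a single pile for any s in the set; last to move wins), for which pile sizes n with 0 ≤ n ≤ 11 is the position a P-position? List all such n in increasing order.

0, 1, 7, 11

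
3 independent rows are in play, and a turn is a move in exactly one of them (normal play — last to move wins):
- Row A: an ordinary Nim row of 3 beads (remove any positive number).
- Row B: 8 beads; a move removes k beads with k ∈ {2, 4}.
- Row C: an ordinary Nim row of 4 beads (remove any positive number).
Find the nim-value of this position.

6

Row A is a plain Nim row of size 3, so its Grundy value is 3.
For row B, compute g(0), g(1), … with moves {2, 4}:
k:     0  1  2  3  4  5  6  7  8
g(k):  0  0  1  1  2  2  0  0  1
So g(8) = 1.
Row C is a plain Nim row of size 4, so its Grundy value is 4.
By the Sprague-Grundy theorem, the Grundy value of a sum of independent games is the XOR of the component values.
Combined value = 3 ⊕ 1 ⊕ 4 = 6.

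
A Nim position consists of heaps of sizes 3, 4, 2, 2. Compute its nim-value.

7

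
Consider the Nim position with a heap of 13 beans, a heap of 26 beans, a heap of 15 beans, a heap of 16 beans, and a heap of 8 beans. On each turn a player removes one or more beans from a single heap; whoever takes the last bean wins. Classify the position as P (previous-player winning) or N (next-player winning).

P-position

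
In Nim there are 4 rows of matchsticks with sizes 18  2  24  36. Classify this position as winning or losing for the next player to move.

Nim-sum: 18 XOR 2 XOR 24 XOR 36 = 44.
The nim-sum is 44 ≠ 0, so this is an N-position: the player to move can win.

Winning position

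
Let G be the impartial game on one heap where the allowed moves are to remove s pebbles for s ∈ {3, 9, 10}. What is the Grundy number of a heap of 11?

1

Compute g(0), g(1), … for moves {3, 9, 10}:
k:     0  1  2  3  4  5  6  7  8  9 10 11
g(k):  0  0  0  1  1  1  0  0  0  1  1  1
So g(11) = 1.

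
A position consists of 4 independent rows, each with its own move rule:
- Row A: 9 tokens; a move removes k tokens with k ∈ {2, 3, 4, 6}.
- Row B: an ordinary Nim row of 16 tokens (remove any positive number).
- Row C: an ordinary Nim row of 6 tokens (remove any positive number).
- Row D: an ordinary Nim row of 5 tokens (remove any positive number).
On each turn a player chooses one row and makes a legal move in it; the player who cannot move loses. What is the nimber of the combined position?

Build the Grundy sequence for row A with g(k) = mex{g(k−s) : s ∈ {2, 3, 4, 6}, s ≤ k}:
g(0) = mex{} = 0
g(1) = mex{} = 0
g(2) = mex{0} = 1
g(3) = mex{0} = 1
g(4) = mex{0,1} = 2
g(5) = mex{0,1} = 2
g(6) = mex{0,1,2} = 3
g(7) = mex{0,1,2} = 3
g(8) = mex{1,2,3} = 0
g(9) = mex{1,2,3} = 0
So g(9) = 0.
Row B is a plain Nim row of size 16, so its Grundy value is 16.
Row C is a plain Nim row of size 6, so its Grundy value is 6.
Row D is a plain Nim row of size 5, so its Grundy value is 5.
By the Sprague-Grundy theorem, the Grundy value of a sum of independent games is the XOR of the component values.
Combined value = 0 ⊕ 16 ⊕ 6 ⊕ 5 = 19.

19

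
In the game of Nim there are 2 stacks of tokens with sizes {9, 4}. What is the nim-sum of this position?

13

Nim-sum: 9 ^ 4 = 13.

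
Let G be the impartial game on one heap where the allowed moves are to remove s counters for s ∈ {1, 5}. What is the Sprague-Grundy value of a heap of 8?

0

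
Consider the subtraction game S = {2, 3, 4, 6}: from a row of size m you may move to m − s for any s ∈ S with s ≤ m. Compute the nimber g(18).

1

Compute g(0), g(1), … for moves {2, 3, 4, 6}:
k:     0  1  2  3  4  5  6  7  8  9 10 11 12 13 14 15 16 17 18
g(k):  0  0  1  1  2  2  3  3  0  0  1  1  2  2  3  3  0  0  1
So g(18) = 1.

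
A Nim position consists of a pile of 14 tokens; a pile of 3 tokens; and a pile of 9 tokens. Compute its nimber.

4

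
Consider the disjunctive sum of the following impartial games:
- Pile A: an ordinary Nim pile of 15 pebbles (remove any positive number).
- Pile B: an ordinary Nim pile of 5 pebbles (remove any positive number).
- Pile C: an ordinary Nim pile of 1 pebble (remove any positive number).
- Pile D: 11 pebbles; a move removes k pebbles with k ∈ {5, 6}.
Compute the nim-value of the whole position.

Pile A is a plain Nim pile of size 15, so its Grundy value is 15.
Pile B is a plain Nim pile of size 5, so its Grundy value is 5.
Pile C is a plain Nim pile of size 1, so its Grundy value is 1.
For pile D, compute g(0), g(1), … with moves {5, 6}:
g(0) = mex{} = 0
g(1) = mex{} = 0
g(2) = mex{} = 0
g(3) = mex{} = 0
g(4) = mex{} = 0
g(5) = mex{0} = 1
g(6) = mex{0} = 1
g(7) = mex{0} = 1
g(8) = mex{0} = 1
g(9) = mex{0} = 1
g(10) = mex{0,1} = 2
g(11) = mex{1} = 0
So g(11) = 0.
By the Sprague-Grundy theorem, the Grundy value of a sum of independent games is the XOR of the component values.
Combined value = 15 XOR 5 XOR 1 XOR 0 = 11.

11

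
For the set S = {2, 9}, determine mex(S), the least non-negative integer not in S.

0

0 is not in the set, so the mex is 0.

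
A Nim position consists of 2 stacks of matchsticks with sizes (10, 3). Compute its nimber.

Write each in binary and XOR column by column:
  1010  (10)
  0011  (3)
  ----
  1001  (9)

9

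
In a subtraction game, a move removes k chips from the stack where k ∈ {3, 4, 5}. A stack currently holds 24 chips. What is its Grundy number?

0

Build the Grundy sequence with g(k) = mex{g(k−s) : s ∈ {3, 4, 5}, s ≤ k}:
k:     0  1  2  3  4  5  6  7  8  9 10 11 12 13 14 15 16 17 18 19 20 21 22 23 24
g(k):  0  0  0  1  1  1  2  2  0  0  0  1  1  1  2  2  0  0  0  1  1  1  2  2  0
So g(24) = 0.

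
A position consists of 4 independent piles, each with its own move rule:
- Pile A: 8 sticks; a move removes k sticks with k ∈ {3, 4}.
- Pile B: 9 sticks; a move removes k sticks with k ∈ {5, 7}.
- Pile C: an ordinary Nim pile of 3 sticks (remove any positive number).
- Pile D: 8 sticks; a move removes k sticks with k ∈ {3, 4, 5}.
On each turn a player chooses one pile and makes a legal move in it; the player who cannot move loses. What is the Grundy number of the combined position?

2

For pile A, compute g(0), g(1), … with moves {3, 4}:
g(0) = mex{} = 0
g(1) = mex{} = 0
g(2) = mex{} = 0
g(3) = mex{0} = 1
g(4) = mex{0} = 1
g(5) = mex{0} = 1
g(6) = mex{0,1} = 2
g(7) = mex{1} = 0
g(8) = mex{1} = 0
So g(8) = 0.
Build the Grundy sequence for pile B with g(k) = mex{g(k−s) : s ∈ {5, 7}, s ≤ k}:
g(0) = mex{} = 0
g(1) = mex{} = 0
g(2) = mex{} = 0
g(3) = mex{} = 0
g(4) = mex{} = 0
g(5) = mex{0} = 1
g(6) = mex{0} = 1
g(7) = mex{0} = 1
g(8) = mex{0} = 1
g(9) = mex{0} = 1
So g(9) = 1.
Pile C is a plain Nim pile of size 3, so its Grundy value is 3.
Build the Grundy sequence for pile D with g(k) = mex{g(k−s) : s ∈ {3, 4, 5}, s ≤ k}:
g(0) = mex{} = 0
g(1) = mex{} = 0
g(2) = mex{} = 0
g(3) = mex{0} = 1
g(4) = mex{0} = 1
g(5) = mex{0} = 1
g(6) = mex{0,1} = 2
g(7) = mex{0,1} = 2
g(8) = mex{1} = 0
So g(8) = 0.
By the Sprague-Grundy theorem, the Grundy value of a sum of independent games is the XOR of the component values.
Combined value = 0 XOR 1 XOR 3 XOR 0 = 2.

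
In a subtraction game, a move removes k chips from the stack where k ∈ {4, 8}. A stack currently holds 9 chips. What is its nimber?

2

Build the Grundy sequence with g(k) = mex{g(k−s) : s ∈ {4, 8}, s ≤ k}:
k:     0  1  2  3  4  5  6  7  8  9
g(k):  0  0  0  0  1  1  1  1  2  2
So g(9) = 2.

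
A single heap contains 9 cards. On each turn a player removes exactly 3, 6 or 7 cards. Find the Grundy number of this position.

3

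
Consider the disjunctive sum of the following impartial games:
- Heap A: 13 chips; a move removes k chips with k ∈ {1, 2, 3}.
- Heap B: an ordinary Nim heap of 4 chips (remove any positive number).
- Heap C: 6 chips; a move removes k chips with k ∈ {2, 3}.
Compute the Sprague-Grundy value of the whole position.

Build the Grundy sequence for heap A with g(k) = mex{g(k−s) : s ∈ {1, 2, 3}, s ≤ k}:
k:     0  1  2  3  4  5  6  7  8  9 10 11 12 13
g(k):  0  1  2  3  0  1  2  3  0  1  2  3  0  1
So g(13) = 1.
Heap B is a plain Nim heap of size 4, so its Grundy value is 4.
Grundy values for heap C (subtraction set {2, 3}):
g(0) = mex{} = 0
g(1) = mex{} = 0
g(2) = mex{0} = 1
g(3) = mex{0} = 1
g(4) = mex{0,1} = 2
g(5) = mex{1} = 0
g(6) = mex{1,2} = 0
So g(6) = 0.
The value of a disjunctive sum is the nim-sum of the parts.
Combined value = 1 ⊕ 4 ⊕ 0 = 5.

5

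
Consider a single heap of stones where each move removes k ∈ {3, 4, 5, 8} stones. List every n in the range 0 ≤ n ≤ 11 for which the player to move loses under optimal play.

0, 1, 2, 11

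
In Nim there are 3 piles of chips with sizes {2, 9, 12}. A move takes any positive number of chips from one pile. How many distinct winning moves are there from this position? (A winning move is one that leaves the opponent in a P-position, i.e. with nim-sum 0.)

1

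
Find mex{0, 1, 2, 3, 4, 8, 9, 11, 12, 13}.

5

The values 0, 1, 2, 3, 4 are all present; 5 is the first non-negative integer missing from the set.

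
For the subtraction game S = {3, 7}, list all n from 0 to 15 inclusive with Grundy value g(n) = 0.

0, 1, 2, 6, 10, 11, 12

Compute g(0), g(1), … for moves {3, 7}:
k:     0  1  2  3  4  5  6  7  8  9 10 11 12 13 14 15
g(k):  0  0  0  1  1  1  0  2  2  1  0  0  0  1  1  1
The P-positions (g = 0) in 0..15 are 0, 1, 2, 6, 10, 11, 12.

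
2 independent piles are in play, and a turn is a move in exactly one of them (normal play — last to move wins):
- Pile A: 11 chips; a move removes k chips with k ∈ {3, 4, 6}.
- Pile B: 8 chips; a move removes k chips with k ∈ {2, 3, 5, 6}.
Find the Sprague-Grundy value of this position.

0

Grundy values for pile A (subtraction set {3, 4, 6}):
k:     0  1  2  3  4  5  6  7  8  9 10 11
g(k):  0  0  0  1  1  1  2  2  2  0  0  0
So g(11) = 0.
Build the Grundy sequence for pile B with g(k) = mex{g(k−s) : s ∈ {2, 3, 5, 6}, s ≤ k}:
k:     0  1  2  3  4  5  6  7  8
g(k):  0  0  1  1  2  2  3  3  0
So g(8) = 0.
The value of a disjunctive sum is the nim-sum of the parts.
Combined value = 0 ⊕ 0 = 0.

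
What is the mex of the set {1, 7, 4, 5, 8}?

0

0 is not in the set, so the mex is 0.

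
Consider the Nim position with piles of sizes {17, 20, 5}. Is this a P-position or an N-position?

P-position

Compute the nim-sum pairwise:
17 ⊕ 20 = 5
5 ⊕ 5 = 0
The nim-sum is 0, so this is a P-position: the player to move is in a losing position under optimal play.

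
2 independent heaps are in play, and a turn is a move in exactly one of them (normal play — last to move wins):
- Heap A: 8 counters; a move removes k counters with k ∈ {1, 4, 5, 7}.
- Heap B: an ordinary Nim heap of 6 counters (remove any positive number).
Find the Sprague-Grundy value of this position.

For heap A, compute g(0), g(1), … with moves {1, 4, 5, 7}:
g(0) = mex{} = 0
g(1) = mex{0} = 1
g(2) = mex{1} = 0
g(3) = mex{0} = 1
g(4) = mex{0,1} = 2
g(5) = mex{0,1,2} = 3
g(6) = mex{0,1,3} = 2
g(7) = mex{0,1,2} = 3
g(8) = mex{1,2,3} = 0
So g(8) = 0.
Heap B is a plain Nim heap of size 6, so its Grundy value is 6.
The value of a disjunctive sum is the nim-sum of the parts.
Combined value = 0 XOR 6 = 6.

6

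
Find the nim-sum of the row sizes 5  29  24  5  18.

Compute the nim-sum pairwise:
5 ^ 29 = 24
24 ^ 24 = 0
0 ^ 5 = 5
5 ^ 18 = 23

23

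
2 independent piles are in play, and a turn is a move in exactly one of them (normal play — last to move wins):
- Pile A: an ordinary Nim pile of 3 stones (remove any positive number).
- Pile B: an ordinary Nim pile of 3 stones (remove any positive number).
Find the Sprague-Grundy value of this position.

Pile A is a plain Nim pile of size 3, so its Grundy value is 3.
Pile B is a plain Nim pile of size 3, so its Grundy value is 3.
By the Sprague-Grundy theorem, the Grundy value of a sum of independent games is the XOR of the component values.
Combined value = 3 ⊕ 3 = 0.

0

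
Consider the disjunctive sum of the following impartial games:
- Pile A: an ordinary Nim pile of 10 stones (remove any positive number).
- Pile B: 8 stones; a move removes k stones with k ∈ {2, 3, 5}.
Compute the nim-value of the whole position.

10

Pile A is a plain Nim pile of size 10, so its Grundy value is 10.
For pile B, compute g(0), g(1), … with moves {2, 3, 5}:
g(0) = mex{} = 0
g(1) = mex{} = 0
g(2) = mex{0} = 1
g(3) = mex{0} = 1
g(4) = mex{0,1} = 2
g(5) = mex{0,1} = 2
g(6) = mex{0,1,2} = 3
g(7) = mex{1,2} = 0
g(8) = mex{1,2,3} = 0
So g(8) = 0.
The value of a disjunctive sum is the nim-sum of the parts.
Combined value = 10 XOR 0 = 10.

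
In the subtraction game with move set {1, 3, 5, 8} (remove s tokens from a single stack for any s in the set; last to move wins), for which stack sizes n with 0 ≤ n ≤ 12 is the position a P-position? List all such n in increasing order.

0, 2, 4, 6

Build the Grundy sequence with g(k) = mex{g(k−s) : s ∈ {1, 3, 5, 8}, s ≤ k}:
g(0) = mex{} = 0
g(1) = mex{0} = 1
g(2) = mex{1} = 0
g(3) = mex{0} = 1
g(4) = mex{1} = 0
g(5) = mex{0} = 1
g(6) = mex{1} = 0
g(7) = mex{0} = 1
g(8) = mex{0,1} = 2
g(9) = mex{0,1,2} = 3
g(10) = mex{0,1,3} = 2
g(11) = mex{0,1,2} = 3
g(12) = mex{0,1,3} = 2
The P-positions (g = 0) in 0..12 are 0, 2, 4, 6.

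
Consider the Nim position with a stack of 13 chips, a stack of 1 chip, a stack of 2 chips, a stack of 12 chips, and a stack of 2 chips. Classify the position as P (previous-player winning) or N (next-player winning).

Write each in binary and XOR column by column:
  1101  (13)
  0001  (1)
  0010  (2)
  1100  (12)
  0010  (2)
  ----
  0000  (0)
The nim-sum is 0, so this is a P-position: the player to move is in a losing position under optimal play.

P-position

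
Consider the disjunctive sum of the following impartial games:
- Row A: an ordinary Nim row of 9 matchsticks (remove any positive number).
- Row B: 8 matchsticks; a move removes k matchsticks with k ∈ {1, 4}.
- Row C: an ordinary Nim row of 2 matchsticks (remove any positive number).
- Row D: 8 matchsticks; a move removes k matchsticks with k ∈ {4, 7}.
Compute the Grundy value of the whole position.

Row A is a plain Nim row of size 9, so its Grundy value is 9.
Build the Grundy sequence for row B with g(k) = mex{g(k−s) : s ∈ {1, 4}, s ≤ k}:
k:     0  1  2  3  4  5  6  7  8
g(k):  0  1  0  1  2  0  1  0  1
So g(8) = 1.
Row C is a plain Nim row of size 2, so its Grundy value is 2.
For row D, compute g(0), g(1), … with moves {4, 7}:
k:     0  1  2  3  4  5  6  7  8
g(k):  0  0  0  0  1  1  1  1  2
So g(8) = 2.
By the Sprague-Grundy theorem, the Grundy value of a sum of independent games is the XOR of the component values.
Combined value = 9 ⊕ 1 ⊕ 2 ⊕ 2 = 8.

8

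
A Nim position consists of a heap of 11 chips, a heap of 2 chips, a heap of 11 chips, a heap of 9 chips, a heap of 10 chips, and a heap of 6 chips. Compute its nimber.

In binary:
  1011  (11)
  0010  (2)
  1011  (11)
  1001  (9)
  1010  (10)
  0110  (6)
  ----
  0111  (7)

7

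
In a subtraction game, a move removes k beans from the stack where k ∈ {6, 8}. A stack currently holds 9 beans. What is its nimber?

1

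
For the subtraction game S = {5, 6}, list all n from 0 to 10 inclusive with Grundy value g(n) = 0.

0, 1, 2, 3, 4

Grundy values for subtraction set {5, 6}:
g(0) = mex{} = 0
g(1) = mex{} = 0
g(2) = mex{} = 0
g(3) = mex{} = 0
g(4) = mex{} = 0
g(5) = mex{0} = 1
g(6) = mex{0} = 1
g(7) = mex{0} = 1
g(8) = mex{0} = 1
g(9) = mex{0} = 1
g(10) = mex{0,1} = 2
The P-positions (g = 0) in 0..10 are 0, 1, 2, 3, 4.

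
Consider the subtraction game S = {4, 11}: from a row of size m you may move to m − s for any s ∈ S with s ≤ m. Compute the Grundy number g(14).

Build the Grundy sequence with g(k) = mex{g(k−s) : s ∈ {4, 11}, s ≤ k}:
k:     0  1  2  3  4  5  6  7  8  9 10 11 12 13 14
g(k):  0  0  0  0  1  1  1  1  0  0  0  2  1  1  1
So g(14) = 1.

1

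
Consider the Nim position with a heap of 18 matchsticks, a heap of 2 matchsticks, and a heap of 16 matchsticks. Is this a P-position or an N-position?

P-position

Compute the nim-sum pairwise:
18 ⊕ 2 = 16
16 ⊕ 16 = 0
The nim-sum is 0, so this is a P-position: the player to move is in a losing position under optimal play.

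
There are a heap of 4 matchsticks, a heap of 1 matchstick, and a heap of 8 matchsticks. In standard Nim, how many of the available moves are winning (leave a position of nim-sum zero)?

Nim-sum: 4 ⊕ 1 ⊕ 8 = 13.
The overall nim-sum is X = 13. A heap of size p has a winning move iff p XOR X < p (reduce it to p XOR X).
  4: 4 XOR 13 = 9 ≥ 4 — no move.
  1: 1 XOR 13 = 12 ≥ 1 — no move.
  8: 8 XOR 13 = 5 < 8 — winning move (to 5).
That gives 1 winning move.

1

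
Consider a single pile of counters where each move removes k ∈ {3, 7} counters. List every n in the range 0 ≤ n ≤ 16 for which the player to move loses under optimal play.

0, 1, 2, 6, 10, 11, 12, 16

Grundy values for subtraction set {3, 7}:
k:     0  1  2  3  4  5  6  7  8  9 10 11 12 13 14 15 16
g(k):  0  0  0  1  1  1  0  2  2  1  0  0  0  1  1  1  0
The P-positions (g = 0) in 0..16 are 0, 1, 2, 6, 10, 11, 12, 16.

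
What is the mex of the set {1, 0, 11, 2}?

3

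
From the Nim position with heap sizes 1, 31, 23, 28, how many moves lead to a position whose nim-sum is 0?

Compute the nim-sum pairwise:
1 XOR 31 = 30
30 XOR 23 = 9
9 XOR 28 = 21
The overall nim-sum is X = 21. A heap of size p has a winning move iff p XOR X < p (reduce it to p XOR X).
  1: 1 XOR 21 = 20 ≥ 1 — no move.
  31: 31 XOR 21 = 10 < 31 — winning move (to 10).
  23: 23 XOR 21 = 2 < 23 — winning move (to 2).
  28: 28 XOR 21 = 9 < 28 — winning move (to 9).
That gives 3 winning moves.

3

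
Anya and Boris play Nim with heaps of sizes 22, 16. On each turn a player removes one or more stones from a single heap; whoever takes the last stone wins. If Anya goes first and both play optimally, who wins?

Anya wins

In binary:
  10110  (22)
  10000  (16)
  -----
  00110  (6)
The nim-sum is 6 ≠ 0, so this is an N-position: the player to move can win; Anya has a winning move.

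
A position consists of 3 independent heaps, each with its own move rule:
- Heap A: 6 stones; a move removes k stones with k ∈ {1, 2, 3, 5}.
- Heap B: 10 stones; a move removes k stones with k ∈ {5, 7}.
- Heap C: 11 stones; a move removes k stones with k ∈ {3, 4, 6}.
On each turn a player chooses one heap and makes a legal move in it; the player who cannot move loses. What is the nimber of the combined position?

For heap A, compute g(0), g(1), … with moves {1, 2, 3, 5}:
k:     0  1  2  3  4  5  6
g(k):  0  1  2  3  0  1  2
So g(6) = 2.
Build the Grundy sequence for heap B with g(k) = mex{g(k−s) : s ∈ {5, 7}, s ≤ k}:
g(0) = mex{} = 0
g(1) = mex{} = 0
g(2) = mex{} = 0
g(3) = mex{} = 0
g(4) = mex{} = 0
g(5) = mex{0} = 1
g(6) = mex{0} = 1
g(7) = mex{0} = 1
g(8) = mex{0} = 1
g(9) = mex{0} = 1
g(10) = mex{0,1} = 2
So g(10) = 2.
For heap C, compute g(0), g(1), … with moves {3, 4, 6}:
g(0) = mex{} = 0
g(1) = mex{} = 0
g(2) = mex{} = 0
g(3) = mex{0} = 1
g(4) = mex{0} = 1
g(5) = mex{0} = 1
g(6) = mex{0,1} = 2
g(7) = mex{0,1} = 2
g(8) = mex{0,1} = 2
g(9) = mex{1,2} = 0
g(10) = mex{1,2} = 0
g(11) = mex{1,2} = 0
So g(11) = 0.
By the Sprague-Grundy theorem, the Grundy value of a sum of independent games is the XOR of the component values.
Combined value = 2 XOR 2 XOR 0 = 0.

0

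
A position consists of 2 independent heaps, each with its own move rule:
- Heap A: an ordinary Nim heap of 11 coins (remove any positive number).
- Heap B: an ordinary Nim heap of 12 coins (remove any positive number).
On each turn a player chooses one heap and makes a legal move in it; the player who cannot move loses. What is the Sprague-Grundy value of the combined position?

Heap A is a plain Nim heap of size 11, so its Grundy value is 11.
Heap B is a plain Nim heap of size 12, so its Grundy value is 12.
The value of a disjunctive sum is the nim-sum of the parts.
Combined value = 11 ⊕ 12 = 7.

7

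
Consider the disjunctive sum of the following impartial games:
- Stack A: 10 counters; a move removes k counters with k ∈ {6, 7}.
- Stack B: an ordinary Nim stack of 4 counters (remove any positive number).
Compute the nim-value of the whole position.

For stack A, compute g(0), g(1), … with moves {6, 7}:
k:     0  1  2  3  4  5  6  7  8  9 10
g(k):  0  0  0  0  0  0  1  1  1  1  1
So g(10) = 1.
Stack B is a plain Nim stack of size 4, so its Grundy value is 4.
The value of a disjunctive sum is the nim-sum of the parts.
Combined value = 1 XOR 4 = 5.

5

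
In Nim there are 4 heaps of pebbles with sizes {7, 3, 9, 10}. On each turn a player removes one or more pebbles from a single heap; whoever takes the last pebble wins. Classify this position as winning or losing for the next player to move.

Winning position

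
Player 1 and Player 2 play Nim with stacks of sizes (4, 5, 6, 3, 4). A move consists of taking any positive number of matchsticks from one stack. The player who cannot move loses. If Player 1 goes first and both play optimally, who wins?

Player 2 wins

Compute the nim-sum pairwise:
4 XOR 5 = 1
1 XOR 6 = 7
7 XOR 3 = 4
4 XOR 4 = 0
The nim-sum is 0, so this is a P-position: the player to move is in a losing position under optimal play; Player 1 is about to move from it and so loses — Player 2 wins.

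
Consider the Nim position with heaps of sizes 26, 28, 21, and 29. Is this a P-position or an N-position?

N-position

Compute the nim-sum pairwise:
26 ⊕ 28 = 6
6 ⊕ 21 = 19
19 ⊕ 29 = 14
The nim-sum is 14 ≠ 0, so this is an N-position: the player to move can win.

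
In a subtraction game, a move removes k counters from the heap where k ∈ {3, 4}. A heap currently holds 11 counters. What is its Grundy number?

1

Compute g(0), g(1), … for moves {3, 4}:
g(0) = mex{} = 0
g(1) = mex{} = 0
g(2) = mex{} = 0
g(3) = mex{0} = 1
g(4) = mex{0} = 1
g(5) = mex{0} = 1
g(6) = mex{0,1} = 2
g(7) = mex{1} = 0
g(8) = mex{1} = 0
g(9) = mex{1,2} = 0
g(10) = mex{0,2} = 1
g(11) = mex{0} = 1
So g(11) = 1.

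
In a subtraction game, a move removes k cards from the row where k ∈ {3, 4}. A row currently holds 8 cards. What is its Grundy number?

0

Grundy values for subtraction set {3, 4}:
g(0) = mex{} = 0
g(1) = mex{} = 0
g(2) = mex{} = 0
g(3) = mex{0} = 1
g(4) = mex{0} = 1
g(5) = mex{0} = 1
g(6) = mex{0,1} = 2
g(7) = mex{1} = 0
g(8) = mex{1} = 0
So g(8) = 0.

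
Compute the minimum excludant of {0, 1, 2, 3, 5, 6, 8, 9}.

The values 0, 1, 2, 3 are all present; 4 is the first non-negative integer missing from the set.

4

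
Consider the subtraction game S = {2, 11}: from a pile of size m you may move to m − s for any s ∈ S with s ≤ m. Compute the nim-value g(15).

1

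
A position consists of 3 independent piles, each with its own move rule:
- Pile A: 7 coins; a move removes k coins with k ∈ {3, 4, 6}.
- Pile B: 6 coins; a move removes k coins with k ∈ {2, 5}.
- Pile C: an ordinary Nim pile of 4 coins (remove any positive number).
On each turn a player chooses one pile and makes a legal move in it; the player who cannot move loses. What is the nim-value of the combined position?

For pile A, compute g(0), g(1), … with moves {3, 4, 6}:
k:     0  1  2  3  4  5  6  7
g(k):  0  0  0  1  1  1  2  2
So g(7) = 2.
Grundy values for pile B (subtraction set {2, 5}):
g(0) = mex{} = 0
g(1) = mex{} = 0
g(2) = mex{0} = 1
g(3) = mex{0} = 1
g(4) = mex{1} = 0
g(5) = mex{0,1} = 2
g(6) = mex{0} = 1
So g(6) = 1.
Pile C is a plain Nim pile of size 4, so its Grundy value is 4.
The value of a disjunctive sum is the nim-sum of the parts.
Combined value = 2 XOR 1 XOR 4 = 7.

7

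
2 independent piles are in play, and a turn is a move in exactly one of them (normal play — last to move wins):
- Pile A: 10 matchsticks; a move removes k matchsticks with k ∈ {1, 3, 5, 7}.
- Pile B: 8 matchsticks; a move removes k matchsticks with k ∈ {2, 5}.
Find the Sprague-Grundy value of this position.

0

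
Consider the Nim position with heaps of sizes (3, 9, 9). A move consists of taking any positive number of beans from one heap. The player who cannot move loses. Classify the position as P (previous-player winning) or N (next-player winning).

N-position

Nim-sum: 3 XOR 9 XOR 9 = 3.
The nim-sum is 3 ≠ 0, so this is an N-position: the player to move can win.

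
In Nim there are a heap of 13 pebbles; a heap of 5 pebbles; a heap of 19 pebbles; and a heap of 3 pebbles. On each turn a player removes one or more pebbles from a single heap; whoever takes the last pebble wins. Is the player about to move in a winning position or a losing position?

Winning position

Nim-sum: 13 ⊕ 5 ⊕ 19 ⊕ 3 = 24.
The nim-sum is 24 ≠ 0, so this is an N-position: the player to move can win.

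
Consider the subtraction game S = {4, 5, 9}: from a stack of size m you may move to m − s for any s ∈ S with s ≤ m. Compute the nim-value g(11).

Compute g(0), g(1), … for moves {4, 5, 9}:
g(0) = mex{} = 0
g(1) = mex{} = 0
g(2) = mex{} = 0
g(3) = mex{} = 0
g(4) = mex{0} = 1
g(5) = mex{0} = 1
g(6) = mex{0} = 1
g(7) = mex{0} = 1
g(8) = mex{0,1} = 2
g(9) = mex{0,1} = 2
g(10) = mex{0,1} = 2
g(11) = mex{0,1} = 2
So g(11) = 2.

2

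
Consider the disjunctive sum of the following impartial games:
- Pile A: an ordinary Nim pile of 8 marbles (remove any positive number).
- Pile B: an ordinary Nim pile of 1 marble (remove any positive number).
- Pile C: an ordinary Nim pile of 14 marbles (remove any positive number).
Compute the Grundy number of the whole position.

Pile A is a plain Nim pile of size 8, so its Grundy value is 8.
Pile B is a plain Nim pile of size 1, so its Grundy value is 1.
Pile C is a plain Nim pile of size 14, so its Grundy value is 14.
The value of a disjunctive sum is the nim-sum of the parts.
Combined value = 8 ⊕ 1 ⊕ 14 = 7.

7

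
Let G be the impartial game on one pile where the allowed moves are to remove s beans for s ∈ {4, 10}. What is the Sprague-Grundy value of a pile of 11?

Grundy values for subtraction set {4, 10}:
g(0) = mex{} = 0
g(1) = mex{} = 0
g(2) = mex{} = 0
g(3) = mex{} = 0
g(4) = mex{0} = 1
g(5) = mex{0} = 1
g(6) = mex{0} = 1
g(7) = mex{0} = 1
g(8) = mex{1} = 0
g(9) = mex{1} = 0
g(10) = mex{0,1} = 2
g(11) = mex{0,1} = 2
So g(11) = 2.

2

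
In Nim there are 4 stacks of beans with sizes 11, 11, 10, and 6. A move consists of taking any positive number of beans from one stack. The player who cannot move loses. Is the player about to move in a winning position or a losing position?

Winning position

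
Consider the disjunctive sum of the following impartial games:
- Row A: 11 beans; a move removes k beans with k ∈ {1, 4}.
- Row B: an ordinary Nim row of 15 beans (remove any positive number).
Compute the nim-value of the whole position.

Grundy values for row A (subtraction set {1, 4}):
g(0) = mex{} = 0
g(1) = mex{0} = 1
g(2) = mex{1} = 0
g(3) = mex{0} = 1
g(4) = mex{0,1} = 2
g(5) = mex{1,2} = 0
g(6) = mex{0} = 1
g(7) = mex{1} = 0
g(8) = mex{0,2} = 1
g(9) = mex{0,1} = 2
g(10) = mex{1,2} = 0
g(11) = mex{0} = 1
So g(11) = 1.
Row B is a plain Nim row of size 15, so its Grundy value is 15.
The value of a disjunctive sum is the nim-sum of the parts.
Combined value = 1 XOR 15 = 14.

14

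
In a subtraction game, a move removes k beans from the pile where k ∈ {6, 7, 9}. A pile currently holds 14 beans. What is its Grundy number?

Build the Grundy sequence with g(k) = mex{g(k−s) : s ∈ {6, 7, 9}, s ≤ k}:
k:     0  1  2  3  4  5  6  7  8  9 10 11 12 13 14
g(k):  0  0  0  0  0  0  1  1  1  1  1  1  2  2  2
So g(14) = 2.

2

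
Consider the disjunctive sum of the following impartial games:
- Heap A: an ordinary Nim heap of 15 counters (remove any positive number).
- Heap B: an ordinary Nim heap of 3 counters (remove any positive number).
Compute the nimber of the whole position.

12

Heap A is a plain Nim heap of size 15, so its Grundy value is 15.
Heap B is a plain Nim heap of size 3, so its Grundy value is 3.
The value of a disjunctive sum is the nim-sum of the parts.
Combined value = 15 ⊕ 3 = 12.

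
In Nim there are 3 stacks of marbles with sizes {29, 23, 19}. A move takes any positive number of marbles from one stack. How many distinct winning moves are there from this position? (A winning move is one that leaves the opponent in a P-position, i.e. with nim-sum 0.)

3

Compute the nim-sum pairwise:
29 ^ 23 = 10
10 ^ 19 = 25
The overall nim-sum is X = 25. A stack of size p has a winning move iff p XOR X < p (reduce it to p XOR X).
  29: 29 XOR 25 = 4 < 29 — winning move (to 4).
  23: 23 XOR 25 = 14 < 23 — winning move (to 14).
  19: 19 XOR 25 = 10 < 19 — winning move (to 10).
That gives 3 winning moves.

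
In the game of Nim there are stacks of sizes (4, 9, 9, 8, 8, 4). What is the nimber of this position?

Nim-sum: 4 ⊕ 9 ⊕ 9 ⊕ 8 ⊕ 8 ⊕ 4 = 0.

0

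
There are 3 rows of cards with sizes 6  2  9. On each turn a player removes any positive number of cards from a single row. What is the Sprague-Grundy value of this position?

13

Compute the nim-sum pairwise:
6 ^ 2 = 4
4 ^ 9 = 13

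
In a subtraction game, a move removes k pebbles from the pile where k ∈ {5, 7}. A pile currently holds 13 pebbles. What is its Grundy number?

0

Grundy values for subtraction set {5, 7}:
k:     0  1  2  3  4  5  6  7  8  9 10 11 12 13
g(k):  0  0  0  0  0  1  1  1  1  1  2  2  0  0
So g(13) = 0.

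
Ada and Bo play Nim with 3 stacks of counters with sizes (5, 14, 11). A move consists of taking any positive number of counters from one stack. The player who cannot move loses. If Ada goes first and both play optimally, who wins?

Bo wins

Compute the nim-sum pairwise:
5 ^ 14 = 11
11 ^ 11 = 0
The nim-sum is 0, so this is a P-position: the player to move is in a losing position under optimal play; Ada is about to move from it and so loses — Bo wins.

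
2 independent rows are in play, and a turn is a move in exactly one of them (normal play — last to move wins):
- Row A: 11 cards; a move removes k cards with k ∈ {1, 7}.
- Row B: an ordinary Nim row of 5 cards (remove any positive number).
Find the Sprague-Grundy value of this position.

Grundy values for row A (subtraction set {1, 7}):
k:     0  1  2  3  4  5  6  7  8  9 10 11
g(k):  0  1  0  1  0  1  0  1  0  1  0  1
So g(11) = 1.
Row B is a plain Nim row of size 5, so its Grundy value is 5.
The value of a disjunctive sum is the nim-sum of the parts.
Combined value = 1 ⊕ 5 = 4.

4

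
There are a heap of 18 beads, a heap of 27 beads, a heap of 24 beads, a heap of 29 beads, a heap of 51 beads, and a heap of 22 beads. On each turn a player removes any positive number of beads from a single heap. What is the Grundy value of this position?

41

Compute the nim-sum pairwise:
18 XOR 27 = 9
9 XOR 24 = 17
17 XOR 29 = 12
12 XOR 51 = 63
63 XOR 22 = 41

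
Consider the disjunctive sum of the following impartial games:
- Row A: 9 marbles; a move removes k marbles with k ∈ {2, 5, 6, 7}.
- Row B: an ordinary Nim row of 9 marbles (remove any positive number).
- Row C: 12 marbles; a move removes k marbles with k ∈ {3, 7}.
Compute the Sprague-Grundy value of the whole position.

Build the Grundy sequence for row A with g(k) = mex{g(k−s) : s ∈ {2, 5, 6, 7}, s ≤ k}:
g(0) = mex{} = 0
g(1) = mex{} = 0
g(2) = mex{0} = 1
g(3) = mex{0} = 1
g(4) = mex{1} = 0
g(5) = mex{0,1} = 2
g(6) = mex{0} = 1
g(7) = mex{0,1,2} = 3
g(8) = mex{0,1} = 2
g(9) = mex{0,1,3} = 2
So g(9) = 2.
Row B is a plain Nim row of size 9, so its Grundy value is 9.
Build the Grundy sequence for row C with g(k) = mex{g(k−s) : s ∈ {3, 7}, s ≤ k}:
g(0) = mex{} = 0
g(1) = mex{} = 0
g(2) = mex{} = 0
g(3) = mex{0} = 1
g(4) = mex{0} = 1
g(5) = mex{0} = 1
g(6) = mex{1} = 0
g(7) = mex{0,1} = 2
g(8) = mex{0,1} = 2
g(9) = mex{0} = 1
g(10) = mex{1,2} = 0
g(11) = mex{1,2} = 0
g(12) = mex{1} = 0
So g(12) = 0.
The value of a disjunctive sum is the nim-sum of the parts.
Combined value = 2 ⊕ 9 ⊕ 0 = 11.

11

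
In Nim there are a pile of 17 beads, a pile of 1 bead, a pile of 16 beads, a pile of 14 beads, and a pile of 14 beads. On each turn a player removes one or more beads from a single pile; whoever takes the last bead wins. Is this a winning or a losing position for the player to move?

Losing position

Nim-sum: 17 ⊕ 1 ⊕ 16 ⊕ 14 ⊕ 14 = 0.
The nim-sum is 0, so this is a P-position: the player to move is in a losing position under optimal play.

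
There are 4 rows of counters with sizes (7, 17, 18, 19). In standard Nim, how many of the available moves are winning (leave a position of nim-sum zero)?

3

In binary:
  00111  (7)
  10001  (17)
  10010  (18)
  10011  (19)
  -----
  10111  (23)
The overall nim-sum is X = 23. A row of size p has a winning move iff p XOR X < p (reduce it to p XOR X).
  7: 7 XOR 23 = 16 ≥ 7 — no move.
  17: 17 XOR 23 = 6 < 17 — winning move (to 6).
  18: 18 XOR 23 = 5 < 18 — winning move (to 5).
  19: 19 XOR 23 = 4 < 19 — winning move (to 4).
That gives 3 winning moves.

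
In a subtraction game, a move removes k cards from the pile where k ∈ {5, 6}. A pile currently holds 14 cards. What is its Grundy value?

Compute g(0), g(1), … for moves {5, 6}:
k:     0  1  2  3  4  5  6  7  8  9 10 11 12 13 14
g(k):  0  0  0  0  0  1  1  1  1  1  2  0  0  0  0
So g(14) = 0.

0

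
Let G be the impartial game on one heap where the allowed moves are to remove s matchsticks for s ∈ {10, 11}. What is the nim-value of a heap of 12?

1

Build the Grundy sequence with g(k) = mex{g(k−s) : s ∈ {10, 11}, s ≤ k}:
k:     0  1  2  3  4  5  6  7  8  9 10 11 12
g(k):  0  0  0  0  0  0  0  0  0  0  1  1  1
So g(12) = 1.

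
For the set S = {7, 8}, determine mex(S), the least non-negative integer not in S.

0 is not in the set, so the mex is 0.

0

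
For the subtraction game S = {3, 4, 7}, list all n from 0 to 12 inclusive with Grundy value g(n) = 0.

Compute g(0), g(1), … for moves {3, 4, 7}:
g(0) = mex{} = 0
g(1) = mex{} = 0
g(2) = mex{} = 0
g(3) = mex{0} = 1
g(4) = mex{0} = 1
g(5) = mex{0} = 1
g(6) = mex{0,1} = 2
g(7) = mex{0,1} = 2
g(8) = mex{0,1} = 2
g(9) = mex{0,1,2} = 3
g(10) = mex{1,2} = 0
g(11) = mex{1,2} = 0
g(12) = mex{1,2,3} = 0
The P-positions (g = 0) in 0..12 are 0, 1, 2, 10, 11, 12.

0, 1, 2, 10, 11, 12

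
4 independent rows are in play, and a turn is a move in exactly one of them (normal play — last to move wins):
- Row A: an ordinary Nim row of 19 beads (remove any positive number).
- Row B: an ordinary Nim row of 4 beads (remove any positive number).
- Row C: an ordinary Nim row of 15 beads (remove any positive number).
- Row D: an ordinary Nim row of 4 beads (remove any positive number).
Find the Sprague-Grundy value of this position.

Row A is a plain Nim row of size 19, so its Grundy value is 19.
Row B is a plain Nim row of size 4, so its Grundy value is 4.
Row C is a plain Nim row of size 15, so its Grundy value is 15.
Row D is a plain Nim row of size 4, so its Grundy value is 4.
By the Sprague-Grundy theorem, the Grundy value of a sum of independent games is the XOR of the component values.
Combined value = 19 XOR 4 XOR 15 XOR 4 = 28.

28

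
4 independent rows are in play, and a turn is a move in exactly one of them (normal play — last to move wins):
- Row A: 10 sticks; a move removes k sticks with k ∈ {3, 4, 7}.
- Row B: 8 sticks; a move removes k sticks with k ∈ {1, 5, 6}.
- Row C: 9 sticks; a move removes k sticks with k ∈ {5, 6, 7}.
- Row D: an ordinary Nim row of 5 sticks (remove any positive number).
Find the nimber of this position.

6

Build the Grundy sequence for row A with g(k) = mex{g(k−s) : s ∈ {3, 4, 7}, s ≤ k}:
k:     0  1  2  3  4  5  6  7  8  9 10
g(k):  0  0  0  1  1  1  2  2  2  3  0
So g(10) = 0.
Grundy values for row B (subtraction set {1, 5, 6}):
k:     0  1  2  3  4  5  6  7  8
g(k):  0  1  0  1  0  1  2  3  2
So g(8) = 2.
For row C, compute g(0), g(1), … with moves {5, 6, 7}:
k:     0  1  2  3  4  5  6  7  8  9
g(k):  0  0  0  0  0  1  1  1  1  1
So g(9) = 1.
Row D is a plain Nim row of size 5, so its Grundy value is 5.
By the Sprague-Grundy theorem, the Grundy value of a sum of independent games is the XOR of the component values.
Combined value = 0 ⊕ 2 ⊕ 1 ⊕ 5 = 6.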